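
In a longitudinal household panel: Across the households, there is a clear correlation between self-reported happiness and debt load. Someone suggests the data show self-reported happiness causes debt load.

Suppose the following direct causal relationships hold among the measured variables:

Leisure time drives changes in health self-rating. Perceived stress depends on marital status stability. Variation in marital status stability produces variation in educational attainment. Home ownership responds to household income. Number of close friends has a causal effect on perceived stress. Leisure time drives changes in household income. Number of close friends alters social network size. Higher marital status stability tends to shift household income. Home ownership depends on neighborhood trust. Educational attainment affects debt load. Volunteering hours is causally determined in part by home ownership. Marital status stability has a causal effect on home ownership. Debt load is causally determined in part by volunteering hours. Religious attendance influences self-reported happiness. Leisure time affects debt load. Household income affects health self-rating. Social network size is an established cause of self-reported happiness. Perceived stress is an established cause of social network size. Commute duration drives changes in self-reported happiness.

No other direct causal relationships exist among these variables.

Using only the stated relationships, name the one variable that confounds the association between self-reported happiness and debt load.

Marital status stability has a causal path to self-reported happiness (marital status stability → perceived stress → social network size → self-reported happiness) and a separate causal path to debt load (marital status stability → educational attainment → debt load), so it is a common cause of both.
No stated relationship gives self-reported happiness a causal route to debt load, so the correlation is explained by the shared upstream cause rather than a direct effect.

marital status stability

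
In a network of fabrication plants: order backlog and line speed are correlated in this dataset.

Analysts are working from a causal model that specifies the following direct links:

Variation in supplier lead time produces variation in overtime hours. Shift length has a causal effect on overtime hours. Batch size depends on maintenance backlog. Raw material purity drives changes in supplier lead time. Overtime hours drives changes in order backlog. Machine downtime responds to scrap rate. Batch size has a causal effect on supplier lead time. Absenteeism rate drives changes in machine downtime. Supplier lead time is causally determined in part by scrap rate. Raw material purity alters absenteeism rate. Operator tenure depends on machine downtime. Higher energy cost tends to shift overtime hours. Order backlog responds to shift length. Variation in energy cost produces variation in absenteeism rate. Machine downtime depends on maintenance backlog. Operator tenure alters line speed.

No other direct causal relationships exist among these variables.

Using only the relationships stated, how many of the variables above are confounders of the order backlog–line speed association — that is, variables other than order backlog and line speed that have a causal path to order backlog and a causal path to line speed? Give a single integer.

The common causes are: energy cost (to order backlog via energy cost → overtime hours → order backlog; to line speed via energy cost → absenteeism rate → machine downtime → operator tenure → line speed); maintenance backlog (to order backlog via maintenance backlog → batch size → supplier lead time → overtime hours → order backlog; to line speed via maintenance backlog → machine downtime → operator tenure → line speed); raw material purity (to order backlog via raw material purity → supplier lead time → overtime hours → order backlog; to line speed via raw material purity → absenteeism rate → machine downtime → operator tenure → line speed); scrap rate (to order backlog via scrap rate → supplier lead time → overtime hours → order backlog; to line speed via scrap rate → machine downtime → operator tenure → line speed).
Every other variable lacks a causal path to at least one of order backlog and line speed.

4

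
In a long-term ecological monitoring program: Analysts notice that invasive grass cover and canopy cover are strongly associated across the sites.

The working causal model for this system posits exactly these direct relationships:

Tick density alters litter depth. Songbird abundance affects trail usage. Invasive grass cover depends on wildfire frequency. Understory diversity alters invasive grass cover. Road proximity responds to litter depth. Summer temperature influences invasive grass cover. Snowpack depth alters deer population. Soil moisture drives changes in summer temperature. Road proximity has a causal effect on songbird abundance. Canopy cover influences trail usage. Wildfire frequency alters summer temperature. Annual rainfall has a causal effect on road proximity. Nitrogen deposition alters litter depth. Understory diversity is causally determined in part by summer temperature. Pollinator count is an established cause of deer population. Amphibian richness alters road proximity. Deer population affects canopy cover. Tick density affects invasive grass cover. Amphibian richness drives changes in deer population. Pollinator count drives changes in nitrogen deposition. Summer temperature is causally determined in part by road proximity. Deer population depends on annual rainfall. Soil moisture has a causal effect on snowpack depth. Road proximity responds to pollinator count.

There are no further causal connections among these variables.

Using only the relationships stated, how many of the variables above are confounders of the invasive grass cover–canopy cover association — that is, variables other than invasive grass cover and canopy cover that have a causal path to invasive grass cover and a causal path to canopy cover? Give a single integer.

4

The common causes are: amphibian richness (to invasive grass cover via amphibian richness → road proximity → summer temperature → invasive grass cover; to canopy cover via amphibian richness → deer population → canopy cover); annual rainfall (to invasive grass cover via annual rainfall → road proximity → summer temperature → invasive grass cover; to canopy cover via annual rainfall → deer population → canopy cover); pollinator count (to invasive grass cover via pollinator count → road proximity → summer temperature → invasive grass cover; to canopy cover via pollinator count → deer population → canopy cover); soil moisture (to invasive grass cover via soil moisture → summer temperature → invasive grass cover; to canopy cover via soil moisture → snowpack depth → deer population → canopy cover).
Every other variable lacks a causal path to at least one of invasive grass cover and canopy cover.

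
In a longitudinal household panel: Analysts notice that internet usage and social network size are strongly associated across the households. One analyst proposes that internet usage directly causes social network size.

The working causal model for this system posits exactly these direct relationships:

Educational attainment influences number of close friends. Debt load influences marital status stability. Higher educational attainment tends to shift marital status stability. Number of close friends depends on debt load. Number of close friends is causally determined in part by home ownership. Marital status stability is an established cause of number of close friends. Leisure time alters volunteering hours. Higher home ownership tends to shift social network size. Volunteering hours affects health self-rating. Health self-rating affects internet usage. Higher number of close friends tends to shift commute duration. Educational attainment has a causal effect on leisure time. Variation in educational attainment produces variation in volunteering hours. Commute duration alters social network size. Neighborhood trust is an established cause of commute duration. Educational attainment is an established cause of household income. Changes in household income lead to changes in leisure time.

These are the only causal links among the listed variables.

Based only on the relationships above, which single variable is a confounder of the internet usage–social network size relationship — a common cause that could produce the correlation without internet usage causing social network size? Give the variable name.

educational attainment

Educational attainment has a causal path to internet usage (educational attainment → volunteering hours → health self-rating → internet usage) and a separate causal path to social network size (educational attainment → number of close friends → commute duration → social network size), so it is a common cause of both.
No stated relationship gives internet usage a causal route to social network size, so the correlation is explained by the shared upstream cause rather than a direct effect.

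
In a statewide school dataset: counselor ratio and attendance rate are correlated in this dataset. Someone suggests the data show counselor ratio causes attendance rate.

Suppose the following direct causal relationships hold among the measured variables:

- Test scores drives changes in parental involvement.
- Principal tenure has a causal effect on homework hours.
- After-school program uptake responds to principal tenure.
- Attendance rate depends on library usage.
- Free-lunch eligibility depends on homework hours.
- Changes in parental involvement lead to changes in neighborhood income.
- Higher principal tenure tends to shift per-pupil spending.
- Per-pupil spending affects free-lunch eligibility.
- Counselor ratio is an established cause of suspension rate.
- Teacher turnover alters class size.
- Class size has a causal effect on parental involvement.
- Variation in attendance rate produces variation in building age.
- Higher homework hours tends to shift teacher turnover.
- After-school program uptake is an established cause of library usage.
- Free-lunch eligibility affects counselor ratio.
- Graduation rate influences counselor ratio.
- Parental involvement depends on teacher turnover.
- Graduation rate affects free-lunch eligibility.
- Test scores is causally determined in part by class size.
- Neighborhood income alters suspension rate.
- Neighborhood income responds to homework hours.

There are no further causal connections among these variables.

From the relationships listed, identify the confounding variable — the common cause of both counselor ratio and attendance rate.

principal tenure

Principal tenure has a causal path to counselor ratio (principal tenure → per-pupil spending → free-lunch eligibility → counselor ratio) and a separate causal path to attendance rate (principal tenure → after-school program uptake → library usage → attendance rate), so it is a common cause of both.
No stated relationship gives counselor ratio a causal route to attendance rate, so the correlation is explained by the shared upstream cause rather than a direct effect.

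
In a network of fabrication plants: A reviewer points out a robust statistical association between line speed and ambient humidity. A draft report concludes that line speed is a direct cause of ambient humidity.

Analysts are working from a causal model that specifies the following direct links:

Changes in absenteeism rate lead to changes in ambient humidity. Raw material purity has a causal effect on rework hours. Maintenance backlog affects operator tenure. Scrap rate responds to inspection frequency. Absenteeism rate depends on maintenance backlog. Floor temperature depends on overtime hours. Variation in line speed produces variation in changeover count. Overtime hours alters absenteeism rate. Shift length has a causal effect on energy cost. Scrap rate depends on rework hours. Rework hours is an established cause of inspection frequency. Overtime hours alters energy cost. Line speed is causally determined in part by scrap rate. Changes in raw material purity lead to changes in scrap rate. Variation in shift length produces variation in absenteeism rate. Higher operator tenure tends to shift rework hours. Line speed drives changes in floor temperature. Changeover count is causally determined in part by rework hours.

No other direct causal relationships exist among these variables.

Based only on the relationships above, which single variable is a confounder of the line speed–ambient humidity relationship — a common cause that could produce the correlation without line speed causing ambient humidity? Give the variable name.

maintenance backlog

Maintenance backlog has a causal path to line speed (maintenance backlog → operator tenure → rework hours → scrap rate → line speed) and a separate causal path to ambient humidity (maintenance backlog → absenteeism rate → ambient humidity), so it is a common cause of both.
No stated relationship gives line speed a causal route to ambient humidity, so the correlation is explained by the shared upstream cause rather than a direct effect.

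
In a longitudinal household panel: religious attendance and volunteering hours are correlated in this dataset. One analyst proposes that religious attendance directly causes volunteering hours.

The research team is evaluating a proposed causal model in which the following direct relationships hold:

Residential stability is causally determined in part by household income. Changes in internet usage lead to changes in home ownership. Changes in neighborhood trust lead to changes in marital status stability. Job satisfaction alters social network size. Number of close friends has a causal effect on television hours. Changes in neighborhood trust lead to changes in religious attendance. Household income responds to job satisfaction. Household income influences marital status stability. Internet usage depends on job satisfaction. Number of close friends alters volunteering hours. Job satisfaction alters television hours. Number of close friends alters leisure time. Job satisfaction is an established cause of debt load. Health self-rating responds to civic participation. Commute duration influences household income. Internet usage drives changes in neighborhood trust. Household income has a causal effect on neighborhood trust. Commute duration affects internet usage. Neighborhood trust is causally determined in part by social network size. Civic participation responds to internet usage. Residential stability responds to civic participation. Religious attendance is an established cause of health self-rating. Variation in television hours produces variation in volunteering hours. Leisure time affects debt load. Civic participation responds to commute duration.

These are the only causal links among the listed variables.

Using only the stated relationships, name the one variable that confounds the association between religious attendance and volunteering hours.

Job satisfaction has a causal path to religious attendance (job satisfaction → internet usage → neighborhood trust → religious attendance) and a separate causal path to volunteering hours (job satisfaction → television hours → volunteering hours), so it is a common cause of both.
No stated relationship gives religious attendance a causal route to volunteering hours, so the correlation is explained by the shared upstream cause rather than a direct effect.

job satisfaction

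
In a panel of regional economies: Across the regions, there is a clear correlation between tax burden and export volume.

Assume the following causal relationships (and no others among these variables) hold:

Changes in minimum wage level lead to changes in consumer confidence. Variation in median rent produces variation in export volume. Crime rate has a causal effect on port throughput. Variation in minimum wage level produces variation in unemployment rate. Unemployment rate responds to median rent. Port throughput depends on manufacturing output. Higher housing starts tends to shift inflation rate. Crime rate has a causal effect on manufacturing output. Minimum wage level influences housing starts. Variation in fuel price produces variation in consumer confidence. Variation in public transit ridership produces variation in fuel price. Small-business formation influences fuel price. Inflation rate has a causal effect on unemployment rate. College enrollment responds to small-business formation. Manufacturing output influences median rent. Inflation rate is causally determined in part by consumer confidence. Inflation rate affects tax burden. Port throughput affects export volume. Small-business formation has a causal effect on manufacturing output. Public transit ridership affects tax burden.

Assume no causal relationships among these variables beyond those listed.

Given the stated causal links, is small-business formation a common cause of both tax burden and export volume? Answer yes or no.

Small-business formation has a causal path to tax burden (small-business formation → fuel price → consumer confidence → inflation rate → tax burden) and to export volume (small-business formation → manufacturing output → port throughput → export volume), so it is a common cause of both — a confounder.

yes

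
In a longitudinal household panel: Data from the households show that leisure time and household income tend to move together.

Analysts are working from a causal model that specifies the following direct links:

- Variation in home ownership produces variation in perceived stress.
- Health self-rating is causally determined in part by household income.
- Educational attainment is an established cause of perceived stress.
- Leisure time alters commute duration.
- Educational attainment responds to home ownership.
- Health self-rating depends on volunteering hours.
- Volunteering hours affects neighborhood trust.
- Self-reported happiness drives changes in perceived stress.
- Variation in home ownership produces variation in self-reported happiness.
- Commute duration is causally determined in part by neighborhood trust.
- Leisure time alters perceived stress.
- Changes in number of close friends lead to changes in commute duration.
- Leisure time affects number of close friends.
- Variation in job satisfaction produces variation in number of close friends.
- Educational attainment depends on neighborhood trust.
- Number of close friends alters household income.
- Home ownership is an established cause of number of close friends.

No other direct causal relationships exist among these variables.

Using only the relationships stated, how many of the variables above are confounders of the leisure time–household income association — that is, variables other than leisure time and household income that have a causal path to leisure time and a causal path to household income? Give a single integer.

No listed variable has a causal path to both leisure time and household income, so there are no common causes.

0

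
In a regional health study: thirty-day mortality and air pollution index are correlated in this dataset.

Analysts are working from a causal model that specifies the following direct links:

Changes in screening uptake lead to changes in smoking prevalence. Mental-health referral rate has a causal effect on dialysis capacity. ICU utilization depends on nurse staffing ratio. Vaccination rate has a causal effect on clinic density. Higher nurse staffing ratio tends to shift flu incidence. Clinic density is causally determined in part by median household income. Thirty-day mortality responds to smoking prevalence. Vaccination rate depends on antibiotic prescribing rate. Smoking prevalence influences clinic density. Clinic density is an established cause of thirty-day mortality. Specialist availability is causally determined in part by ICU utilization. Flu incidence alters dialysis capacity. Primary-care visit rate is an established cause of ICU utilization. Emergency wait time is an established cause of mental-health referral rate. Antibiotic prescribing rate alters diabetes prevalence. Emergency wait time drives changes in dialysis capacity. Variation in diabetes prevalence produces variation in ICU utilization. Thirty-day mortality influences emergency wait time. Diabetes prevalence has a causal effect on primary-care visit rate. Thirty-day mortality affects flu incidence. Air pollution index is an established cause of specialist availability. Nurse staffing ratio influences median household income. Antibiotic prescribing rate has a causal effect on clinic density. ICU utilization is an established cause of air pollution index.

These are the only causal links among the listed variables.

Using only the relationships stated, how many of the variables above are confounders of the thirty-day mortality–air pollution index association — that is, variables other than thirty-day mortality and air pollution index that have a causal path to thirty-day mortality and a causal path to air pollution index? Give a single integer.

2

The common causes are: antibiotic prescribing rate (to thirty-day mortality via antibiotic prescribing rate → clinic density → thirty-day mortality; to air pollution index via antibiotic prescribing rate → diabetes prevalence → ICU utilization → air pollution index); nurse staffing ratio (to thirty-day mortality via nurse staffing ratio → median household income → clinic density → thirty-day mortality; to air pollution index via nurse staffing ratio → ICU utilization → air pollution index).
Every other variable lacks a causal path to at least one of thirty-day mortality and air pollution index.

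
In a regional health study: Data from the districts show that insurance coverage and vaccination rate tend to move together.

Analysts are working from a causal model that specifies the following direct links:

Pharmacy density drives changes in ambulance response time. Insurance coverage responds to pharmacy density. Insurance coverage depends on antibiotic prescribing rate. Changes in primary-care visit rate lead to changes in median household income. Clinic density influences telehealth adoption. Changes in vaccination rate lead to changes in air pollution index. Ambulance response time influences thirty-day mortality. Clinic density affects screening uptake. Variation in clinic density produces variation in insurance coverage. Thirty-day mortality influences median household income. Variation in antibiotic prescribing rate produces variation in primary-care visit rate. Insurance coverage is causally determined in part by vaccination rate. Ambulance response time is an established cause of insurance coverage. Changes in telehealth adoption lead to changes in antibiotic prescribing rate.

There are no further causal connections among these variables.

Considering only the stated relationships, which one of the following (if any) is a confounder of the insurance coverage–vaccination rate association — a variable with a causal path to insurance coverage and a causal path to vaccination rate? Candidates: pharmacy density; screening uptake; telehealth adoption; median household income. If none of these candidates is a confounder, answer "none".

none

None of the listed candidates has causal paths to both insurance coverage and vaccination rate in the stated relationships, so none is a common cause.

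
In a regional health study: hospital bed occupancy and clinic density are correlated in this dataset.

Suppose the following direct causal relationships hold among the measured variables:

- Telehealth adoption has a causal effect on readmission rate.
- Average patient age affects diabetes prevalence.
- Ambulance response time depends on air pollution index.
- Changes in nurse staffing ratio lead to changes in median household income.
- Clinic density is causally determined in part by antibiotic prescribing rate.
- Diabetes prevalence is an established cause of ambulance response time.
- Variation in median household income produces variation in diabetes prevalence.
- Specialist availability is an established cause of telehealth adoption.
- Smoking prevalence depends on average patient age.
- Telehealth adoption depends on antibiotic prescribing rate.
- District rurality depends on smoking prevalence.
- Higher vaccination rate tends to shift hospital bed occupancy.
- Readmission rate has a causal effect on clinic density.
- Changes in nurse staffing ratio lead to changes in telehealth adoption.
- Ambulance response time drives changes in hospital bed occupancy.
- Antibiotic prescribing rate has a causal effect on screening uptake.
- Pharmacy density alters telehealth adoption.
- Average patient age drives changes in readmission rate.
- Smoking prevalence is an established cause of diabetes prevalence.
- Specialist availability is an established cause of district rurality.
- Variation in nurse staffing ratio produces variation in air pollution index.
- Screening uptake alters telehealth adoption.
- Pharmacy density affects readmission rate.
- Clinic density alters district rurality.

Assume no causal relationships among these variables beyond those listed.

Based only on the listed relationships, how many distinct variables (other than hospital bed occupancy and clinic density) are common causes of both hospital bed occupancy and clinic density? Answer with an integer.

2

The common causes are: average patient age (to hospital bed occupancy via average patient age → diabetes prevalence → ambulance response time → hospital bed occupancy; to clinic density via average patient age → readmission rate → clinic density); nurse staffing ratio (to hospital bed occupancy via nurse staffing ratio → air pollution index → ambulance response time → hospital bed occupancy; to clinic density via nurse staffing ratio → telehealth adoption → readmission rate → clinic density).
Every other variable lacks a causal path to at least one of hospital bed occupancy and clinic density.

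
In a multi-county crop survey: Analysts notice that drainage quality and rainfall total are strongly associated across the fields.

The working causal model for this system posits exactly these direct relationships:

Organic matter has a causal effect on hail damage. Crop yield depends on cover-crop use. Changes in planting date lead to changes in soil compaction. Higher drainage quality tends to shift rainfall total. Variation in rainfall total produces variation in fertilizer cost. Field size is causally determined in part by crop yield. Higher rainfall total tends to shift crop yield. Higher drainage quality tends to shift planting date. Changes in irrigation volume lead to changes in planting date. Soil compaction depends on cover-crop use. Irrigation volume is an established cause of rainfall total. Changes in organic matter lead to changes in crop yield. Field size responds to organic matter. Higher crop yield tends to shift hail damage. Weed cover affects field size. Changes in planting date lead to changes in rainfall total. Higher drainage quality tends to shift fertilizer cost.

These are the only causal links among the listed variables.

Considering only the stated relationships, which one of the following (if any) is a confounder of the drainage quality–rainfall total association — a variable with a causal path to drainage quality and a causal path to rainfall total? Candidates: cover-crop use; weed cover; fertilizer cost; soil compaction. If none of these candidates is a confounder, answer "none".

none

None of the listed candidates has causal paths to both drainage quality and rainfall total in the stated relationships, so none is a common cause.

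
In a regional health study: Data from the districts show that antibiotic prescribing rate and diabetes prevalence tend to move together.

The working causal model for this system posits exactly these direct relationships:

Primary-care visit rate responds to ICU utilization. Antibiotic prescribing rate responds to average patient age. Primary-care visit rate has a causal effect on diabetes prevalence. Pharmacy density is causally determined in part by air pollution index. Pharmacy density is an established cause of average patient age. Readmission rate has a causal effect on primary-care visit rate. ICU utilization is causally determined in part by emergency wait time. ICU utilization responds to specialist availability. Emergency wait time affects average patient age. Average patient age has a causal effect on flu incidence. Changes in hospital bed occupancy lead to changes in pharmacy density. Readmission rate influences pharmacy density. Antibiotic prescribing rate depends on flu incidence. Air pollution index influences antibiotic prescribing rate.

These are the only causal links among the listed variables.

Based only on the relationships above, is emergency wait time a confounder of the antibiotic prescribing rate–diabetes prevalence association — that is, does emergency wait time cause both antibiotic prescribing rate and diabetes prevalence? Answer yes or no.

Emergency wait time has a causal path to antibiotic prescribing rate (emergency wait time → average patient age → antibiotic prescribing rate) and to diabetes prevalence (emergency wait time → ICU utilization → primary-care visit rate → diabetes prevalence), so it is a common cause of both — a confounder.

yes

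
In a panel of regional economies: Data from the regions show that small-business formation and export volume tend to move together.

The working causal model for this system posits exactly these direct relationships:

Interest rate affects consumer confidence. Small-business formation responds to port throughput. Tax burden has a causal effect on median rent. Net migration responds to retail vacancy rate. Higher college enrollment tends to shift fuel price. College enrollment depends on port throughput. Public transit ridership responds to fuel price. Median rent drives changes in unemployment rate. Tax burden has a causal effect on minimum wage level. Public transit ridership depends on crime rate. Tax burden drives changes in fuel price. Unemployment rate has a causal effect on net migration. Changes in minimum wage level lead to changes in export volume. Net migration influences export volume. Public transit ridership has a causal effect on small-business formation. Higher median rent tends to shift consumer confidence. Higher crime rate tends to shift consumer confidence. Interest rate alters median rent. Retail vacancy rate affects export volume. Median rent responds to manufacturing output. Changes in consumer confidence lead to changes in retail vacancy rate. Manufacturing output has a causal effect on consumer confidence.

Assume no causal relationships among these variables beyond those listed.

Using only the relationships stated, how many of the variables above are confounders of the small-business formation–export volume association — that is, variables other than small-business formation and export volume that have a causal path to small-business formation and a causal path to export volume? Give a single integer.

The common causes are: crime rate (to small-business formation via crime rate → public transit ridership → small-business formation; to export volume via crime rate → consumer confidence → retail vacancy rate → export volume); tax burden (to small-business formation via tax burden → fuel price → public transit ridership → small-business formation; to export volume via tax burden → minimum wage level → export volume).
Every other variable lacks a causal path to at least one of small-business formation and export volume.

2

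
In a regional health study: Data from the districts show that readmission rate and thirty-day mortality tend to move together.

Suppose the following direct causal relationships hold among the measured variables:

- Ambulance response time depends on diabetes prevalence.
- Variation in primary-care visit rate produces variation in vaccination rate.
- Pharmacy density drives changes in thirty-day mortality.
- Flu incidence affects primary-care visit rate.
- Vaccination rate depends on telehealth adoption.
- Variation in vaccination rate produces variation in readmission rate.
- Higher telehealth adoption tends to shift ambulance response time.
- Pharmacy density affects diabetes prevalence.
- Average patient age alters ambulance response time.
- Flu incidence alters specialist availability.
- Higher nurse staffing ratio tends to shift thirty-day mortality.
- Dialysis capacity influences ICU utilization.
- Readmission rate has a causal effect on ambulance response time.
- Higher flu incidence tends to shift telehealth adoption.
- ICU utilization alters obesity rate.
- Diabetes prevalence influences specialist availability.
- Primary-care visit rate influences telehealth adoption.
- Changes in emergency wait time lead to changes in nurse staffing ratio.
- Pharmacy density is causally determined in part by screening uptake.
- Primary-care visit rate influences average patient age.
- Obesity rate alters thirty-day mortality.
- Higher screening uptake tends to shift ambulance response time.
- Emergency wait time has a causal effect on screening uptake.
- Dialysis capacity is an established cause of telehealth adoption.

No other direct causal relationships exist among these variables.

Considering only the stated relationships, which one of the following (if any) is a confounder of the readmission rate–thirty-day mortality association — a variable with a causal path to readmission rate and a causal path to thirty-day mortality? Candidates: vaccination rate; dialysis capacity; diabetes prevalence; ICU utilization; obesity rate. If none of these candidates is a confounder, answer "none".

dialysis capacity

Dialysis capacity causes readmission rate (dialysis capacity → telehealth adoption → vaccination rate → readmission rate) and also causes thirty-day mortality (dialysis capacity → ICU utilization → obesity rate → thirty-day mortality); it is a common cause of both.
Each of the other candidates lacks a causal path to at least one of readmission rate and thirty-day mortality, so they do not confound the relationship.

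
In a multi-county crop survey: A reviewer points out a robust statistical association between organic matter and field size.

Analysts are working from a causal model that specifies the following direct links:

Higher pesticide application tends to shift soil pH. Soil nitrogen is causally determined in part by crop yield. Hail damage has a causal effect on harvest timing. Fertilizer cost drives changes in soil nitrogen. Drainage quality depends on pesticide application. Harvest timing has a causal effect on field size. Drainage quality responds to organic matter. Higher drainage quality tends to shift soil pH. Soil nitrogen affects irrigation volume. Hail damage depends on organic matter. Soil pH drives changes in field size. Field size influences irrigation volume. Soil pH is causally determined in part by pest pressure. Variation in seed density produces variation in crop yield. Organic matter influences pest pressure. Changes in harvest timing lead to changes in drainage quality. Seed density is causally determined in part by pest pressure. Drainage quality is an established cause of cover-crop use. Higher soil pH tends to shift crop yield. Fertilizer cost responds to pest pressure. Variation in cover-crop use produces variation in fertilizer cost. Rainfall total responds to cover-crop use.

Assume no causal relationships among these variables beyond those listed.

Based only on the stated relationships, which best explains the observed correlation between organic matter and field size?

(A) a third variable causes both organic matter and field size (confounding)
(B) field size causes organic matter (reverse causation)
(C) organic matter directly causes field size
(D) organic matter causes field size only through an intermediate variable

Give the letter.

Organic matter reaches field size through organic matter → pest pressure → soil pH → field size — an indirect causal chain with no direct organic matter → field size link. No variable causes both organic matter and field size, so confounding is ruled out; the effect is mediated.

D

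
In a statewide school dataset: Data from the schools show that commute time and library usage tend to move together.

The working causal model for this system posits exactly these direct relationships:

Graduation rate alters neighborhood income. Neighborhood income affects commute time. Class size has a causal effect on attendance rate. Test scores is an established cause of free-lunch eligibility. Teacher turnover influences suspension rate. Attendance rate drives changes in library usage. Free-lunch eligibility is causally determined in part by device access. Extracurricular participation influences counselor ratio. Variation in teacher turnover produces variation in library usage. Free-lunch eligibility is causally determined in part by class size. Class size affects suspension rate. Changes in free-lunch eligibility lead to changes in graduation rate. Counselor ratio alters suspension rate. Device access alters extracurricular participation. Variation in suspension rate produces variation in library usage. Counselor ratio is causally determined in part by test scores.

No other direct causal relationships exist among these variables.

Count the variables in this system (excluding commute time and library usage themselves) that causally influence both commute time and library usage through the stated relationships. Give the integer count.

3

The common causes are: class size (to commute time via class size → free-lunch eligibility → graduation rate → neighborhood income → commute time; to library usage via class size → attendance rate → library usage); device access (to commute time via device access → free-lunch eligibility → graduation rate → neighborhood income → commute time; to library usage via device access → extracurricular participation → counselor ratio → suspension rate → library usage); test scores (to commute time via test scores → free-lunch eligibility → graduation rate → neighborhood income → commute time; to library usage via test scores → counselor ratio → suspension rate → library usage).
Every other variable lacks a causal path to at least one of commute time and library usage.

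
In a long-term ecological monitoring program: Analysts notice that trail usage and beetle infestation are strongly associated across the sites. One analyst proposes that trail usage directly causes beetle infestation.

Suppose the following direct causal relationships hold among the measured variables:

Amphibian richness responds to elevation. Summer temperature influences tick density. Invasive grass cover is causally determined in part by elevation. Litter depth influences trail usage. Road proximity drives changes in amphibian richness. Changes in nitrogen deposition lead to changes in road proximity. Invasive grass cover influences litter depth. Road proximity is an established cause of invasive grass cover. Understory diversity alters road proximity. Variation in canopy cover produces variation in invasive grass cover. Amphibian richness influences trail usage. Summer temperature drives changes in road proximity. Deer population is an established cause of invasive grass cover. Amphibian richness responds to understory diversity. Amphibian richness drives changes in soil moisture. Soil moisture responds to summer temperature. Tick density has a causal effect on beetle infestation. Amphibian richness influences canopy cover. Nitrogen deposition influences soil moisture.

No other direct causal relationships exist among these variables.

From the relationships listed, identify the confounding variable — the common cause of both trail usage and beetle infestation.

Summer temperature has a causal path to trail usage (summer temperature → road proximity → amphibian richness → trail usage) and a separate causal path to beetle infestation (summer temperature → tick density → beetle infestation), so it is a common cause of both.
No stated relationship gives trail usage a causal route to beetle infestation, so the correlation is explained by the shared upstream cause rather than a direct effect.

summer temperature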